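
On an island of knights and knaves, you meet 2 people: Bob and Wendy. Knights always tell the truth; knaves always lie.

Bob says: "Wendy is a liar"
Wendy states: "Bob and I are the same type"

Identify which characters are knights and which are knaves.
Bob is a knight.
Wendy is a knave.

Verification:
- Bob (knight) says "Wendy is a liar" - this is TRUE because Wendy is a knave.
- Wendy (knave) says "Bob and I are the same type" - this is FALSE (a lie) because Wendy is a knave and Bob is a knight.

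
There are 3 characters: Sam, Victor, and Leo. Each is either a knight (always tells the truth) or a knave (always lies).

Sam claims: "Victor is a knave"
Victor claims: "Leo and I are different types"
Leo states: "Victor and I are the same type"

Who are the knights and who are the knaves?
Sam is a knave.
Victor is a knight.
Leo is a knave.

Verification:
- Sam (knave) says "Victor is a knave" - this is FALSE (a lie) because Victor is a knight.
- Victor (knight) says "Leo and I are different types" - this is TRUE because Victor is a knight and Leo is a knave.
- Leo (knave) says "Victor and I are the same type" - this is FALSE (a lie) because Leo is a knave and Victor is a knight.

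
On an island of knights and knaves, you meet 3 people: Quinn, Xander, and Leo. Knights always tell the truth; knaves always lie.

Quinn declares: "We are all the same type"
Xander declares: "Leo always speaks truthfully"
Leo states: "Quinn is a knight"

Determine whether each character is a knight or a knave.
Quinn is a knight.
Xander is a knight.
Leo is a knight.

Verification:
- Quinn (knight) says "We are all the same type" - this is TRUE because Quinn, Xander, and Leo are knights.
- Xander (knight) says "Leo always speaks truthfully" - this is TRUE because Leo is a knight.
- Leo (knight) says "Quinn is a knight" - this is TRUE because Quinn is a knight.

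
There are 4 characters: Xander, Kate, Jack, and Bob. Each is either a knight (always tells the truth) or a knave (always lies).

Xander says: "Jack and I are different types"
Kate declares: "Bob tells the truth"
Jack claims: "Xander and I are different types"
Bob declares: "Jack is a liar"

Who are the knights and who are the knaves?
Xander is a knave.
Kate is a knight.
Jack is a knave.
Bob is a knight.

Verification:
- Xander (knave) says "Jack and I are different types" - this is FALSE (a lie) because Xander is a knave and Jack is a knave.
- Kate (knight) says "Bob tells the truth" - this is TRUE because Bob is a knight.
- Jack (knave) says "Xander and I are different types" - this is FALSE (a lie) because Jack is a knave and Xander is a knave.
- Bob (knight) says "Jack is a liar" - this is TRUE because Jack is a knave.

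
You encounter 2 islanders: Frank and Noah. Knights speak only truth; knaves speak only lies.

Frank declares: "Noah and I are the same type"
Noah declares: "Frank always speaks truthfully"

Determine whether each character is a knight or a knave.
Frank is a knight.
Noah is a knight.

Verification:
- Frank (knight) says "Noah and I are the same type" - this is TRUE because Frank is a knight and Noah is a knight.
- Noah (knight) says "Frank always speaks truthfully" - this is TRUE because Frank is a knight.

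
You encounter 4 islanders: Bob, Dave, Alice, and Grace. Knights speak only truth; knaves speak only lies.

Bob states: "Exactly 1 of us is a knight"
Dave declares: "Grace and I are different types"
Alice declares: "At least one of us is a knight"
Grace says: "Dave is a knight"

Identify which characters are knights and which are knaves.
Bob is a knave.
Dave is a knave.
Alice is a knave.
Grace is a knave.

Verification:
- Bob (knave) says "Exactly 1 of us is a knight" - this is FALSE (a lie) because there are 0 knights.
- Dave (knave) says "Grace and I are different types" - this is FALSE (a lie) because Dave is a knave and Grace is a knave.
- Alice (knave) says "At least one of us is a knight" - this is FALSE (a lie) because no one is a knight.
- Grace (knave) says "Dave is a knight" - this is FALSE (a lie) because Dave is a knave.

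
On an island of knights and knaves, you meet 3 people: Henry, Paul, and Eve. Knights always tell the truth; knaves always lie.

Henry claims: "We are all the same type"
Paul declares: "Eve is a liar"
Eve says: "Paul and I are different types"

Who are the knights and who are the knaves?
Henry is a knave.
Paul is a knave.
Eve is a knight.

Verification:
- Henry (knave) says "We are all the same type" - this is FALSE (a lie) because Eve is a knight and Henry and Paul are knaves.
- Paul (knave) says "Eve is a liar" - this is FALSE (a lie) because Eve is a knight.
- Eve (knight) says "Paul and I are different types" - this is TRUE because Eve is a knight and Paul is a knave.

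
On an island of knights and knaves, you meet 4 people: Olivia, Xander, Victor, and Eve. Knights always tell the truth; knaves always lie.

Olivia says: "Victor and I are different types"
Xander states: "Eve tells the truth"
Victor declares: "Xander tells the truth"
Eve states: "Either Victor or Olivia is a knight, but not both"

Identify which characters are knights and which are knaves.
Olivia is a knave.
Xander is a knave.
Victor is a knave.
Eve is a knave.

Verification:
- Olivia (knave) says "Victor and I are different types" - this is FALSE (a lie) because Olivia is a knave and Victor is a knave.
- Xander (knave) says "Eve tells the truth" - this is FALSE (a lie) because Eve is a knave.
- Victor (knave) says "Xander tells the truth" - this is FALSE (a lie) because Xander is a knave.
- Eve (knave) says "Either Victor or Olivia is a knight, but not both" - this is FALSE (a lie) because Victor is a knave and Olivia is a knave.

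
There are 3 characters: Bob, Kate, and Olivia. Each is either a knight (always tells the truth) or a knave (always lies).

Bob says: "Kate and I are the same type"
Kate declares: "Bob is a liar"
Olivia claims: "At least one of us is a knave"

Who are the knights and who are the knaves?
Bob is a knave.
Kate is a knight.
Olivia is a knight.

Verification:
- Bob (knave) says "Kate and I are the same type" - this is FALSE (a lie) because Bob is a knave and Kate is a knight.
- Kate (knight) says "Bob is a liar" - this is TRUE because Bob is a knave.
- Olivia (knight) says "At least one of us is a knave" - this is TRUE because Bob is a knave.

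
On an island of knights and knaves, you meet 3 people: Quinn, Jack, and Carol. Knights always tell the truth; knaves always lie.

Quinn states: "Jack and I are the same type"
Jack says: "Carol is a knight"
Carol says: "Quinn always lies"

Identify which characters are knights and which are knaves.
Quinn is a knave.
Jack is a knight.
Carol is a knight.

Verification:
- Quinn (knave) says "Jack and I are the same type" - this is FALSE (a lie) because Quinn is a knave and Jack is a knight.
- Jack (knight) says "Carol is a knight" - this is TRUE because Carol is a knight.
- Carol (knight) says "Quinn always lies" - this is TRUE because Quinn is a knave.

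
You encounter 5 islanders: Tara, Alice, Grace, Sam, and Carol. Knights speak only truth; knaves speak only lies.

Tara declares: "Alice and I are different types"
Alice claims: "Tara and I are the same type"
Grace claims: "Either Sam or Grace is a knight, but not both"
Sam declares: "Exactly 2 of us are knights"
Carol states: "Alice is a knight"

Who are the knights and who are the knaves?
Tara is a knight.
Alice is a knave.
Grace is a knave.
Sam is a knave.
Carol is a knave.

Verification:
- Tara (knight) says "Alice and I are different types" - this is TRUE because Tara is a knight and Alice is a knave.
- Alice (knave) says "Tara and I are the same type" - this is FALSE (a lie) because Alice is a knave and Tara is a knight.
- Grace (knave) says "Either Sam or Grace is a knight, but not both" - this is FALSE (a lie) because Sam is a knave and Grace is a knave.
- Sam (knave) says "Exactly 2 of us are knights" - this is FALSE (a lie) because there are 1 knights.
- Carol (knave) says "Alice is a knight" - this is FALSE (a lie) because Alice is a knave.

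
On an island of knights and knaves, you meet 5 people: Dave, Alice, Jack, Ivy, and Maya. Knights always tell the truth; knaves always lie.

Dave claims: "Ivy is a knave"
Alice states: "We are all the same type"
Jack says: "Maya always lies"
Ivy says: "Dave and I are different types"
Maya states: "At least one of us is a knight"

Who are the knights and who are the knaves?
Dave is a knave.
Alice is a knave.
Jack is a knave.
Ivy is a knight.
Maya is a knight.

Verification:
- Dave (knave) says "Ivy is a knave" - this is FALSE (a lie) because Ivy is a knight.
- Alice (knave) says "We are all the same type" - this is FALSE (a lie) because Ivy and Maya are knights and Dave, Alice, and Jack are knaves.
- Jack (knave) says "Maya always lies" - this is FALSE (a lie) because Maya is a knight.
- Ivy (knight) says "Dave and I are different types" - this is TRUE because Ivy is a knight and Dave is a knave.
- Maya (knight) says "At least one of us is a knight" - this is TRUE because Ivy and Maya are knights.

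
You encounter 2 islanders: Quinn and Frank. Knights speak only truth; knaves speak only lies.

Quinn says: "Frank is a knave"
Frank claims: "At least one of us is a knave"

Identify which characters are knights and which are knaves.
Quinn is a knave.
Frank is a knight.

Verification:
- Quinn (knave) says "Frank is a knave" - this is FALSE (a lie) because Frank is a knight.
- Frank (knight) says "At least one of us is a knave" - this is TRUE because Quinn is a knave.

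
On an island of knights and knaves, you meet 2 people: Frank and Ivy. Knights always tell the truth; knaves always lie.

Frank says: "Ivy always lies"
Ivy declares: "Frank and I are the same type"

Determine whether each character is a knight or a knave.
Frank is a knight.
Ivy is a knave.

Verification:
- Frank (knight) says "Ivy always lies" - this is TRUE because Ivy is a knave.
- Ivy (knave) says "Frank and I are the same type" - this is FALSE (a lie) because Ivy is a knave and Frank is a knight.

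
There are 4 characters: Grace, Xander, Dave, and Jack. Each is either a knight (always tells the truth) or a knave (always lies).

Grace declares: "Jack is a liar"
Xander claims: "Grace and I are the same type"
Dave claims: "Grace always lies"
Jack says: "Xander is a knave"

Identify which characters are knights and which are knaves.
Grace is a knight.
Xander is a knight.
Dave is a knave.
Jack is a knave.

Verification:
- Grace (knight) says "Jack is a liar" - this is TRUE because Jack is a knave.
- Xander (knight) says "Grace and I are the same type" - this is TRUE because Xander is a knight and Grace is a knight.
- Dave (knave) says "Grace always lies" - this is FALSE (a lie) because Grace is a knight.
- Jack (knave) says "Xander is a knave" - this is FALSE (a lie) because Xander is a knight.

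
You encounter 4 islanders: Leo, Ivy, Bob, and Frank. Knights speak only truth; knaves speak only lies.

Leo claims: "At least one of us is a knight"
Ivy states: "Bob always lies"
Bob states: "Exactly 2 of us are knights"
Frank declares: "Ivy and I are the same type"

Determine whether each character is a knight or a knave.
Leo is a knight.
Ivy is a knight.
Bob is a knave.
Frank is a knight.

Verification:
- Leo (knight) says "At least one of us is a knight" - this is TRUE because Leo, Ivy, and Frank are knights.
- Ivy (knight) says "Bob always lies" - this is TRUE because Bob is a knave.
- Bob (knave) says "Exactly 2 of us are knights" - this is FALSE (a lie) because there are 3 knights.
- Frank (knight) says "Ivy and I are the same type" - this is TRUE because Frank is a knight and Ivy is a knight.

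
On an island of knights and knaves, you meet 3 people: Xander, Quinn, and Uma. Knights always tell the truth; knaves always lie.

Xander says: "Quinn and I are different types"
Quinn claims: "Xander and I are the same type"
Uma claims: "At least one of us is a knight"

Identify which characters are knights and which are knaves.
Xander is a knight.
Quinn is a knave.
Uma is a knight.

Verification:
- Xander (knight) says "Quinn and I are different types" - this is TRUE because Xander is a knight and Quinn is a knave.
- Quinn (knave) says "Xander and I are the same type" - this is FALSE (a lie) because Quinn is a knave and Xander is a knight.
- Uma (knight) says "At least one of us is a knight" - this is TRUE because Xander and Uma are knights.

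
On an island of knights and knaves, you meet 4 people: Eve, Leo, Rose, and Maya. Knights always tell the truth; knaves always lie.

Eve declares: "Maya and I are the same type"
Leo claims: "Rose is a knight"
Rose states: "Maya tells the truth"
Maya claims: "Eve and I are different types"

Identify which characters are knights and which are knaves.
Eve is a knave.
Leo is a knight.
Rose is a knight.
Maya is a knight.

Verification:
- Eve (knave) says "Maya and I are the same type" - this is FALSE (a lie) because Eve is a knave and Maya is a knight.
- Leo (knight) says "Rose is a knight" - this is TRUE because Rose is a knight.
- Rose (knight) says "Maya tells the truth" - this is TRUE because Maya is a knight.
- Maya (knight) says "Eve and I are different types" - this is TRUE because Maya is a knight and Eve is a knave.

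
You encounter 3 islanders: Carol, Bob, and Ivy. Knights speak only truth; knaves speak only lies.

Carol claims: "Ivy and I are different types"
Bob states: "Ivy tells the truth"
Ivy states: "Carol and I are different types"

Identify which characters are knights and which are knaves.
Carol is a knave.
Bob is a knave.
Ivy is a knave.

Verification:
- Carol (knave) says "Ivy and I are different types" - this is FALSE (a lie) because Carol is a knave and Ivy is a knave.
- Bob (knave) says "Ivy tells the truth" - this is FALSE (a lie) because Ivy is a knave.
- Ivy (knave) says "Carol and I are different types" - this is FALSE (a lie) because Ivy is a knave and Carol is a knave.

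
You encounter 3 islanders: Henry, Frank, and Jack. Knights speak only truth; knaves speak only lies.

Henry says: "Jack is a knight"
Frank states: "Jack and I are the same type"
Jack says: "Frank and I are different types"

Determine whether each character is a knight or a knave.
Henry is a knight.
Frank is a knave.
Jack is a knight.

Verification:
- Henry (knight) says "Jack is a knight" - this is TRUE because Jack is a knight.
- Frank (knave) says "Jack and I are the same type" - this is FALSE (a lie) because Frank is a knave and Jack is a knight.
- Jack (knight) says "Frank and I are different types" - this is TRUE because Jack is a knight and Frank is a knave.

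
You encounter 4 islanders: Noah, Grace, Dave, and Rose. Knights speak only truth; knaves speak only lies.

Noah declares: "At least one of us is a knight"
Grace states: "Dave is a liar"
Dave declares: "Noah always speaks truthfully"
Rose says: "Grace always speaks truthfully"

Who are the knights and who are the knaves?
Noah is a knight.
Grace is a knave.
Dave is a knight.
Rose is a knave.

Verification:
- Noah (knight) says "At least one of us is a knight" - this is TRUE because Noah and Dave are knights.
- Grace (knave) says "Dave is a liar" - this is FALSE (a lie) because Dave is a knight.
- Dave (knight) says "Noah always speaks truthfully" - this is TRUE because Noah is a knight.
- Rose (knave) says "Grace always speaks truthfully" - this is FALSE (a lie) because Grace is a knave.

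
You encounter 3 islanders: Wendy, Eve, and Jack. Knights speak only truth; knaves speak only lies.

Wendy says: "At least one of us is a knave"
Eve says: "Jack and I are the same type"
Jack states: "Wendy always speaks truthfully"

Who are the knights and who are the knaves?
Wendy is a knight.
Eve is a knave.
Jack is a knight.

Verification:
- Wendy (knight) says "At least one of us is a knave" - this is TRUE because Eve is a knave.
- Eve (knave) says "Jack and I are the same type" - this is FALSE (a lie) because Eve is a knave and Jack is a knight.
- Jack (knight) says "Wendy always speaks truthfully" - this is TRUE because Wendy is a knight.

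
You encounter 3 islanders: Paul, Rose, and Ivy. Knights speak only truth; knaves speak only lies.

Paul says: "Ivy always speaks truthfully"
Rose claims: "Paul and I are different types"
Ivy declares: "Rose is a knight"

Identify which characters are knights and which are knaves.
Paul is a knave.
Rose is a knave.
Ivy is a knave.

Verification:
- Paul (knave) says "Ivy always speaks truthfully" - this is FALSE (a lie) because Ivy is a knave.
- Rose (knave) says "Paul and I are different types" - this is FALSE (a lie) because Rose is a knave and Paul is a knave.
- Ivy (knave) says "Rose is a knight" - this is FALSE (a lie) because Rose is a knave.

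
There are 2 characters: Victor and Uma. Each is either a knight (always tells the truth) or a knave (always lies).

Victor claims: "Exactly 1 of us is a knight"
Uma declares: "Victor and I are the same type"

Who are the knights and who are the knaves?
Victor is a knight.
Uma is a knave.

Verification:
- Victor (knight) says "Exactly 1 of us is a knight" - this is TRUE because there are 1 knights.
- Uma (knave) says "Victor and I are the same type" - this is FALSE (a lie) because Uma is a knave and Victor is a knight.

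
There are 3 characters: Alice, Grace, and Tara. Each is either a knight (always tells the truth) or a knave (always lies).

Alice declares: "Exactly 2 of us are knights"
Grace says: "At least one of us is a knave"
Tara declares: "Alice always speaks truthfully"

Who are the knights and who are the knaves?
Alice is a knave.
Grace is a knight.
Tara is a knave.

Verification:
- Alice (knave) says "Exactly 2 of us are knights" - this is FALSE (a lie) because there are 1 knights.
- Grace (knight) says "At least one of us is a knave" - this is TRUE because Alice and Tara are knaves.
- Tara (knave) says "Alice always speaks truthfully" - this is FALSE (a lie) because Alice is a knave.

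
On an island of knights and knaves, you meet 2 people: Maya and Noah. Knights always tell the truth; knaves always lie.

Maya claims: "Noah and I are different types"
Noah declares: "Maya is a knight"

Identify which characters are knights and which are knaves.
Maya is a knave.
Noah is a knave.

Verification:
- Maya (knave) says "Noah and I are different types" - this is FALSE (a lie) because Maya is a knave and Noah is a knave.
- Noah (knave) says "Maya is a knight" - this is FALSE (a lie) because Maya is a knave.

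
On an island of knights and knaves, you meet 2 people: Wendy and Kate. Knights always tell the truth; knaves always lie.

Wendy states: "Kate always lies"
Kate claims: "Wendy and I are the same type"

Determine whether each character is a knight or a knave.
Wendy is a knight.
Kate is a knave.

Verification:
- Wendy (knight) says "Kate always lies" - this is TRUE because Kate is a knave.
- Kate (knave) says "Wendy and I are the same type" - this is FALSE (a lie) because Kate is a knave and Wendy is a knight.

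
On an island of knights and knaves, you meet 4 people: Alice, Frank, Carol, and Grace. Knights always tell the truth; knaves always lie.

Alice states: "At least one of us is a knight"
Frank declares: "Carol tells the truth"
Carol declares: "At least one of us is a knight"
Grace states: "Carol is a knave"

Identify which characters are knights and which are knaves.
Alice is a knight.
Frank is a knight.
Carol is a knight.
Grace is a knave.

Verification:
- Alice (knight) says "At least one of us is a knight" - this is TRUE because Alice, Frank, and Carol are knights.
- Frank (knight) says "Carol tells the truth" - this is TRUE because Carol is a knight.
- Carol (knight) says "At least one of us is a knight" - this is TRUE because Alice, Frank, and Carol are knights.
- Grace (knave) says "Carol is a knave" - this is FALSE (a lie) because Carol is a knight.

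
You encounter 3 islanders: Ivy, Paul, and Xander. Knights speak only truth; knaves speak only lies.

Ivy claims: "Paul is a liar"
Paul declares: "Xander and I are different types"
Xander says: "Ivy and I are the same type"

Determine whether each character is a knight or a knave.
Ivy is a knight.
Paul is a knave.
Xander is a knave.

Verification:
- Ivy (knight) says "Paul is a liar" - this is TRUE because Paul is a knave.
- Paul (knave) says "Xander and I are different types" - this is FALSE (a lie) because Paul is a knave and Xander is a knave.
- Xander (knave) says "Ivy and I are the same type" - this is FALSE (a lie) because Xander is a knave and Ivy is a knight.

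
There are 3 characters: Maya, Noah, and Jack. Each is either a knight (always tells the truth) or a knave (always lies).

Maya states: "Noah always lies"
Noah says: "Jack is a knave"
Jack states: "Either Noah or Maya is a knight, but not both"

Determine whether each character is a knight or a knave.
Maya is a knight.
Noah is a knave.
Jack is a knight.

Verification:
- Maya (knight) says "Noah always lies" - this is TRUE because Noah is a knave.
- Noah (knave) says "Jack is a knave" - this is FALSE (a lie) because Jack is a knight.
- Jack (knight) says "Either Noah or Maya is a knight, but not both" - this is TRUE because Noah is a knave and Maya is a knight.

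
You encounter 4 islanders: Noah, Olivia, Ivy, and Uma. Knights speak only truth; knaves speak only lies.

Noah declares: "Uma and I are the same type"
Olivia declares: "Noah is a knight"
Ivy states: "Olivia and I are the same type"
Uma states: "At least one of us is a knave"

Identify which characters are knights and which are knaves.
Noah is a knight.
Olivia is a knight.
Ivy is a knave.
Uma is a knight.

Verification:
- Noah (knight) says "Uma and I are the same type" - this is TRUE because Noah is a knight and Uma is a knight.
- Olivia (knight) says "Noah is a knight" - this is TRUE because Noah is a knight.
- Ivy (knave) says "Olivia and I are the same type" - this is FALSE (a lie) because Ivy is a knave and Olivia is a knight.
- Uma (knight) says "At least one of us is a knave" - this is TRUE because Ivy is a knave.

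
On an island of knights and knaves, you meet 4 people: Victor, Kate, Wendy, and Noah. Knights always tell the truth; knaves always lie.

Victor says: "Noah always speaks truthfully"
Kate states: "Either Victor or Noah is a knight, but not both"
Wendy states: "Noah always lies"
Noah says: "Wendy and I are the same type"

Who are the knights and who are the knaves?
Victor is a knave.
Kate is a knave.
Wendy is a knight.
Noah is a knave.

Verification:
- Victor (knave) says "Noah always speaks truthfully" - this is FALSE (a lie) because Noah is a knave.
- Kate (knave) says "Either Victor or Noah is a knight, but not both" - this is FALSE (a lie) because Victor is a knave and Noah is a knave.
- Wendy (knight) says "Noah always lies" - this is TRUE because Noah is a knave.
- Noah (knave) says "Wendy and I are the same type" - this is FALSE (a lie) because Noah is a knave and Wendy is a knight.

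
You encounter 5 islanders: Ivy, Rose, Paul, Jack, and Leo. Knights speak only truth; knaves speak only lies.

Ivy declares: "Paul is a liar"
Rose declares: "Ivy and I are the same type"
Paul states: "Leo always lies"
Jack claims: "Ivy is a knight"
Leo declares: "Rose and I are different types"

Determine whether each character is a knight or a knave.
Ivy is a knight.
Rose is a knave.
Paul is a knave.
Jack is a knight.
Leo is a knight.

Verification:
- Ivy (knight) says "Paul is a liar" - this is TRUE because Paul is a knave.
- Rose (knave) says "Ivy and I are the same type" - this is FALSE (a lie) because Rose is a knave and Ivy is a knight.
- Paul (knave) says "Leo always lies" - this is FALSE (a lie) because Leo is a knight.
- Jack (knight) says "Ivy is a knight" - this is TRUE because Ivy is a knight.
- Leo (knight) says "Rose and I are different types" - this is TRUE because Leo is a knight and Rose is a knave.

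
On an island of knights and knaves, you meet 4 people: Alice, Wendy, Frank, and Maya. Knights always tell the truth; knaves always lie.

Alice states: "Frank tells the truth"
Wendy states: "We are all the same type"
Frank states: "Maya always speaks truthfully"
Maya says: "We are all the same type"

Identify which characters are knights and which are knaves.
Alice is a knight.
Wendy is a knight.
Frank is a knight.
Maya is a knight.

Verification:
- Alice (knight) says "Frank tells the truth" - this is TRUE because Frank is a knight.
- Wendy (knight) says "We are all the same type" - this is TRUE because Alice, Wendy, Frank, and Maya are knights.
- Frank (knight) says "Maya always speaks truthfully" - this is TRUE because Maya is a knight.
- Maya (knight) says "We are all the same type" - this is TRUE because Alice, Wendy, Frank, and Maya are knights.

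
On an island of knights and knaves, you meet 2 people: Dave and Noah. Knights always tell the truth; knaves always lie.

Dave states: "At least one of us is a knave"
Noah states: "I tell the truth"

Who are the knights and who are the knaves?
Dave is a knight.
Noah is a knave.

Verification:
- Dave (knight) says "At least one of us is a knave" - this is TRUE because Noah is a knave.
- Noah (knave) says "I tell the truth" - this is FALSE (a lie) because Noah is a knave.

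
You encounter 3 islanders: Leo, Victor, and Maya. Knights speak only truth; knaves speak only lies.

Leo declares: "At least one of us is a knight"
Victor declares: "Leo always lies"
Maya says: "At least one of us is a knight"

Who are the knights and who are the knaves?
Leo is a knight.
Victor is a knave.
Maya is a knight.

Verification:
- Leo (knight) says "At least one of us is a knight" - this is TRUE because Leo and Maya are knights.
- Victor (knave) says "Leo always lies" - this is FALSE (a lie) because Leo is a knight.
- Maya (knight) says "At least one of us is a knight" - this is TRUE because Leo and Maya are knights.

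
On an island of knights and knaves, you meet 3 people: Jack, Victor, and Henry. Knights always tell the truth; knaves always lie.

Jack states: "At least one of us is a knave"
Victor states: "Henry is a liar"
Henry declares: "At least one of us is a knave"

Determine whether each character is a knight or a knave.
Jack is a knight.
Victor is a knave.
Henry is a knight.

Verification:
- Jack (knight) says "At least one of us is a knave" - this is TRUE because Victor is a knave.
- Victor (knave) says "Henry is a liar" - this is FALSE (a lie) because Henry is a knight.
- Henry (knight) says "At least one of us is a knave" - this is TRUE because Victor is a knave.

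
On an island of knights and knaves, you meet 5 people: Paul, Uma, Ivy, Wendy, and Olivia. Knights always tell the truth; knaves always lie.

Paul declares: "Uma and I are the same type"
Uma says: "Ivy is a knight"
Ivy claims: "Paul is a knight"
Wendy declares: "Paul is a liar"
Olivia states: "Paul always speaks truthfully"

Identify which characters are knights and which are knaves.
Paul is a knight.
Uma is a knight.
Ivy is a knight.
Wendy is a knave.
Olivia is a knight.

Verification:
- Paul (knight) says "Uma and I are the same type" - this is TRUE because Paul is a knight and Uma is a knight.
- Uma (knight) says "Ivy is a knight" - this is TRUE because Ivy is a knight.
- Ivy (knight) says "Paul is a knight" - this is TRUE because Paul is a knight.
- Wendy (knave) says "Paul is a liar" - this is FALSE (a lie) because Paul is a knight.
- Olivia (knight) says "Paul always speaks truthfully" - this is TRUE because Paul is a knight.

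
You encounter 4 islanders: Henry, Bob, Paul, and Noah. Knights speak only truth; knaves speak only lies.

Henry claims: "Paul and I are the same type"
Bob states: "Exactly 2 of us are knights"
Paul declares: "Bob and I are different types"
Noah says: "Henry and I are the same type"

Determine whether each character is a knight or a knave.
Henry is a knight.
Bob is a knave.
Paul is a knight.
Noah is a knight.

Verification:
- Henry (knight) says "Paul and I are the same type" - this is TRUE because Henry is a knight and Paul is a knight.
- Bob (knave) says "Exactly 2 of us are knights" - this is FALSE (a lie) because there are 3 knights.
- Paul (knight) says "Bob and I are different types" - this is TRUE because Paul is a knight and Bob is a knave.
- Noah (knight) says "Henry and I are the same type" - this is TRUE because Noah is a knight and Henry is a knight.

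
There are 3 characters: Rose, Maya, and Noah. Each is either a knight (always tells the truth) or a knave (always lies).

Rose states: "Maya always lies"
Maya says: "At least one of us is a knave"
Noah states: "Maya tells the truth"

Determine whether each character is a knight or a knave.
Rose is a knave.
Maya is a knight.
Noah is a knight.

Verification:
- Rose (knave) says "Maya always lies" - this is FALSE (a lie) because Maya is a knight.
- Maya (knight) says "At least one of us is a knave" - this is TRUE because Rose is a knave.
- Noah (knight) says "Maya tells the truth" - this is TRUE because Maya is a knight.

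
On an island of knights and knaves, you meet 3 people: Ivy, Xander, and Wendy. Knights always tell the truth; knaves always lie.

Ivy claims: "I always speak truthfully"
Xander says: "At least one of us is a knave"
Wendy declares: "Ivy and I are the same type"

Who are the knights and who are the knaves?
Ivy is a knight.
Xander is a knight.
Wendy is a knave.

Verification:
- Ivy (knight) says "I always speak truthfully" - this is TRUE because Ivy is a knight.
- Xander (knight) says "At least one of us is a knave" - this is TRUE because Wendy is a knave.
- Wendy (knave) says "Ivy and I are the same type" - this is FALSE (a lie) because Wendy is a knave and Ivy is a knight.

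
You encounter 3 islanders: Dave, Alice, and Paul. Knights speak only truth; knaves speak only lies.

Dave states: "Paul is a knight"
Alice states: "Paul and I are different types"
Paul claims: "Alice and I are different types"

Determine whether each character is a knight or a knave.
Dave is a knave.
Alice is a knave.
Paul is a knave.

Verification:
- Dave (knave) says "Paul is a knight" - this is FALSE (a lie) because Paul is a knave.
- Alice (knave) says "Paul and I are different types" - this is FALSE (a lie) because Alice is a knave and Paul is a knave.
- Paul (knave) says "Alice and I are different types" - this is FALSE (a lie) because Paul is a knave and Alice is a knave.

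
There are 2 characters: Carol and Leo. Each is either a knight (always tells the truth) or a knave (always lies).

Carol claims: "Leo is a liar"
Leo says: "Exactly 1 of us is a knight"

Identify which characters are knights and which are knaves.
Carol is a knave.
Leo is a knight.

Verification:
- Carol (knave) says "Leo is a liar" - this is FALSE (a lie) because Leo is a knight.
- Leo (knight) says "Exactly 1 of us is a knight" - this is TRUE because there are 1 knights.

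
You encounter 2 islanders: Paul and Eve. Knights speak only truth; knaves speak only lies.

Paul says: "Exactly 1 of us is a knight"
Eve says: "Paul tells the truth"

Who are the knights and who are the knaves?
Paul is a knave.
Eve is a knave.

Verification:
- Paul (knave) says "Exactly 1 of us is a knight" - this is FALSE (a lie) because there are 0 knights.
- Eve (knave) says "Paul tells the truth" - this is FALSE (a lie) because Paul is a knave.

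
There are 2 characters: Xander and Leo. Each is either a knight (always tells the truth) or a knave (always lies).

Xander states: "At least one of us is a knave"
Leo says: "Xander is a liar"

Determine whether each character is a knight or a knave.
Xander is a knight.
Leo is a knave.

Verification:
- Xander (knight) says "At least one of us is a knave" - this is TRUE because Leo is a knave.
- Leo (knave) says "Xander is a liar" - this is FALSE (a lie) because Xander is a knight.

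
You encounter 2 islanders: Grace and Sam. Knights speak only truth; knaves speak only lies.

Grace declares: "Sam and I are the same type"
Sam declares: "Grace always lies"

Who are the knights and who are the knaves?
Grace is a knave.
Sam is a knight.

Verification:
- Grace (knave) says "Sam and I are the same type" - this is FALSE (a lie) because Grace is a knave and Sam is a knight.
- Sam (knight) says "Grace always lies" - this is TRUE because Grace is a knave.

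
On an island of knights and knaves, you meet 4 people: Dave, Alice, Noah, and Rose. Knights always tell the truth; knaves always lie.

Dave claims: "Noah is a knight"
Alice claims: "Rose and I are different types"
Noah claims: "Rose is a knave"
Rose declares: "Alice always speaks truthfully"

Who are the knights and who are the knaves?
Dave is a knight.
Alice is a knave.
Noah is a knight.
Rose is a knave.

Verification:
- Dave (knight) says "Noah is a knight" - this is TRUE because Noah is a knight.
- Alice (knave) says "Rose and I are different types" - this is FALSE (a lie) because Alice is a knave and Rose is a knave.
- Noah (knight) says "Rose is a knave" - this is TRUE because Rose is a knave.
- Rose (knave) says "Alice always speaks truthfully" - this is FALSE (a lie) because Alice is a knave.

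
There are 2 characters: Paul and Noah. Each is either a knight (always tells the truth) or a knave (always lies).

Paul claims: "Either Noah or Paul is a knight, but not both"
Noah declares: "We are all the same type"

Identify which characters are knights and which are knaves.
Paul is a knight.
Noah is a knave.

Verification:
- Paul (knight) says "Either Noah or Paul is a knight, but not both" - this is TRUE because Noah is a knave and Paul is a knight.
- Noah (knave) says "We are all the same type" - this is FALSE (a lie) because Paul is a knight and Noah is a knave.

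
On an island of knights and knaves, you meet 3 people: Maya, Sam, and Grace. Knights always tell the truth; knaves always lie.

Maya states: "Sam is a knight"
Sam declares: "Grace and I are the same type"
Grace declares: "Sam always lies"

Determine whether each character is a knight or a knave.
Maya is a knave.
Sam is a knave.
Grace is a knight.

Verification:
- Maya (knave) says "Sam is a knight" - this is FALSE (a lie) because Sam is a knave.
- Sam (knave) says "Grace and I are the same type" - this is FALSE (a lie) because Sam is a knave and Grace is a knight.
- Grace (knight) says "Sam always lies" - this is TRUE because Sam is a knave.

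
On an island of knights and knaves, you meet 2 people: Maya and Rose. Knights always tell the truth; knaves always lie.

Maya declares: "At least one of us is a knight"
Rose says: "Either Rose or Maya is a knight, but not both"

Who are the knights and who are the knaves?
Maya is a knave.
Rose is a knave.

Verification:
- Maya (knave) says "At least one of us is a knight" - this is FALSE (a lie) because no one is a knight.
- Rose (knave) says "Either Rose or Maya is a knight, but not both" - this is FALSE (a lie) because Rose is a knave and Maya is a knave.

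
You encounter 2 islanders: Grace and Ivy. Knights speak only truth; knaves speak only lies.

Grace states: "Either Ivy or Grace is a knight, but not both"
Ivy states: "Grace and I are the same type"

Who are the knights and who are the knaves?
Grace is a knight.
Ivy is a knave.

Verification:
- Grace (knight) says "Either Ivy or Grace is a knight, but not both" - this is TRUE because Ivy is a knave and Grace is a knight.
- Ivy (knave) says "Grace and I are the same type" - this is FALSE (a lie) because Ivy is a knave and Grace is a knight.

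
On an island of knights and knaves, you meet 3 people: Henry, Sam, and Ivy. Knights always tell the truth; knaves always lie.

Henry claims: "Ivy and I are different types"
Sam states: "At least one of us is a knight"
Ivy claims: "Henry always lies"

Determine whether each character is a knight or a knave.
Henry is a knight.
Sam is a knight.
Ivy is a knave.

Verification:
- Henry (knight) says "Ivy and I are different types" - this is TRUE because Henry is a knight and Ivy is a knave.
- Sam (knight) says "At least one of us is a knight" - this is TRUE because Henry and Sam are knights.
- Ivy (knave) says "Henry always lies" - this is FALSE (a lie) because Henry is a knight.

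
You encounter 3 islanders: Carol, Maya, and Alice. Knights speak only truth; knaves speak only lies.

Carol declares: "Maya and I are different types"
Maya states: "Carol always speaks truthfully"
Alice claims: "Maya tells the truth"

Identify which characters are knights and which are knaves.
Carol is a knave.
Maya is a knave.
Alice is a knave.

Verification:
- Carol (knave) says "Maya and I are different types" - this is FALSE (a lie) because Carol is a knave and Maya is a knave.
- Maya (knave) says "Carol always speaks truthfully" - this is FALSE (a lie) because Carol is a knave.
- Alice (knave) says "Maya tells the truth" - this is FALSE (a lie) because Maya is a knave.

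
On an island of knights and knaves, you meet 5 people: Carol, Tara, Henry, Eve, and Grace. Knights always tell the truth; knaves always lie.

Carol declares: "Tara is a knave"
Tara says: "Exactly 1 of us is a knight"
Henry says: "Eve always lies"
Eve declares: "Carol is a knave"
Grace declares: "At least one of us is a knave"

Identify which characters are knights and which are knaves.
Carol is a knight.
Tara is a knave.
Henry is a knight.
Eve is a knave.
Grace is a knight.

Verification:
- Carol (knight) says "Tara is a knave" - this is TRUE because Tara is a knave.
- Tara (knave) says "Exactly 1 of us is a knight" - this is FALSE (a lie) because there are 3 knights.
- Henry (knight) says "Eve always lies" - this is TRUE because Eve is a knave.
- Eve (knave) says "Carol is a knave" - this is FALSE (a lie) because Carol is a knight.
- Grace (knight) says "At least one of us is a knave" - this is TRUE because Tara and Eve are knaves.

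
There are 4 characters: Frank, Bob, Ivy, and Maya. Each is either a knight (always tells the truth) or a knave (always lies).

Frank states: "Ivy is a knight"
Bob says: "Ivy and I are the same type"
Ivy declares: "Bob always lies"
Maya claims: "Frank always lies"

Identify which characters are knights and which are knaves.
Frank is a knight.
Bob is a knave.
Ivy is a knight.
Maya is a knave.

Verification:
- Frank (knight) says "Ivy is a knight" - this is TRUE because Ivy is a knight.
- Bob (knave) says "Ivy and I are the same type" - this is FALSE (a lie) because Bob is a knave and Ivy is a knight.
- Ivy (knight) says "Bob always lies" - this is TRUE because Bob is a knave.
- Maya (knave) says "Frank always lies" - this is FALSE (a lie) because Frank is a knight.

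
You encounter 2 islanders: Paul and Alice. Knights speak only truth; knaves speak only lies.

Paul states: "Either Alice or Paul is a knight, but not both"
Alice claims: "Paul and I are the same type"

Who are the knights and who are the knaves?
Paul is a knight.
Alice is a knave.

Verification:
- Paul (knight) says "Either Alice or Paul is a knight, but not both" - this is TRUE because Alice is a knave and Paul is a knight.
- Alice (knave) says "Paul and I are the same type" - this is FALSE (a lie) because Alice is a knave and Paul is a knight.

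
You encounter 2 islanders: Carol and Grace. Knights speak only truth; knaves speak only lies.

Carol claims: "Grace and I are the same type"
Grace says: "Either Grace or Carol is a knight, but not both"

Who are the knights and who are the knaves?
Carol is a knave.
Grace is a knight.

Verification:
- Carol (knave) says "Grace and I are the same type" - this is FALSE (a lie) because Carol is a knave and Grace is a knight.
- Grace (knight) says "Either Grace or Carol is a knight, but not both" - this is TRUE because Grace is a knight and Carol is a knave.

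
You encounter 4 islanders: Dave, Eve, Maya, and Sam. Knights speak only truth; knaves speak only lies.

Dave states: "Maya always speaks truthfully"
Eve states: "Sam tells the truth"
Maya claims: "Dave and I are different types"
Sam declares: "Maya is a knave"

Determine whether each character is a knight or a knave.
Dave is a knave.
Eve is a knight.
Maya is a knave.
Sam is a knight.

Verification:
- Dave (knave) says "Maya always speaks truthfully" - this is FALSE (a lie) because Maya is a knave.
- Eve (knight) says "Sam tells the truth" - this is TRUE because Sam is a knight.
- Maya (knave) says "Dave and I are different types" - this is FALSE (a lie) because Maya is a knave and Dave is a knave.
- Sam (knight) says "Maya is a knave" - this is TRUE because Maya is a knave.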